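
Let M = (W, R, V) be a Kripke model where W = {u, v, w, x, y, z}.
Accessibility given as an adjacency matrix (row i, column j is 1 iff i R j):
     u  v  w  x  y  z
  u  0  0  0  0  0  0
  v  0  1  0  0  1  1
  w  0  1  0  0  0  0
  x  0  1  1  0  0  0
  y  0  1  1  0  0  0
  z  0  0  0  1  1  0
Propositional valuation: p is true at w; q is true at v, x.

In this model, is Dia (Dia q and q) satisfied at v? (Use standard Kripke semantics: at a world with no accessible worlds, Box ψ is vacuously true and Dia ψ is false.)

At v: Dia (Dia q and q) requires Dia q and q at some successor in {v, y, z}.
  Dia q and q holds at v, so Dia (Dia q and q) is true at v.
    At v: Dia q is true, q is true, so Dia q and q is true.
      At v: Dia q requires q at some successor in {v, y, z}.
        q holds at v, so Dia q is true at v.

Yes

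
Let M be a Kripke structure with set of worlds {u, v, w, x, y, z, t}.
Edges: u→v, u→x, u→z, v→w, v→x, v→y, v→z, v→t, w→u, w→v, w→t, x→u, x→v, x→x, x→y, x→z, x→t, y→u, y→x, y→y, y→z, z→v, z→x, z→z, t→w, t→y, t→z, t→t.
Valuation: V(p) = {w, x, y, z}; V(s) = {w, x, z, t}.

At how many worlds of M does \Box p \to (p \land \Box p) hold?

Let φ = \Box p \to (p \land \Box p). Evaluate φ at each world:
  u (successors {v, x, z}): φ is true.
  v (successors {w, x, y, z, t}): φ is true.
  w (successors {u, v, t}): φ is true.
  x (successors {u, v, x, y, z, t}): φ is true.
  y (successors {u, x, y, z}): φ is true.
  z (successors {v, x, z}): φ is true.
  t (successors {w, y, z, t}): φ is true.
For instance, at z:
  At z: \Box p is false, p \land \Box p is false, so \Box p \to (p \land \Box p) is true.
    At z: \Box p requires p at every successor {v, x, z}.
      p fails at v, so \Box p is false at z.
    At z: p is true, \Box p is false, so p \land \Box p is false.
      At z: \Box p requires p at every successor {v, x, z}.
        p fails at v, so \Box p is false at z.
Satisfying worlds: {u, v, w, x, y, z, t}

7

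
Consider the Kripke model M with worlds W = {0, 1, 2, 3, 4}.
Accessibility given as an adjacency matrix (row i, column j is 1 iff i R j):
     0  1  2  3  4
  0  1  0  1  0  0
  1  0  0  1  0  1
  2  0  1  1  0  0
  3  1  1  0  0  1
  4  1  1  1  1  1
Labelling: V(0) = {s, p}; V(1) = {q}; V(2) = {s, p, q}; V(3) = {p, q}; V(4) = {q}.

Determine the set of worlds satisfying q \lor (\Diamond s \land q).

1, 2, 3, 4

Let φ = q \lor (\Diamond s \land q). Evaluate φ at each world:
  0 (successors {0, 2}): φ is false.
  1 (successors {2, 4}): φ is true.
  2 (successors {1, 2}): φ is true.
  3 (successors {0, 1, 4}): φ is true.
  4 (successors {0, 1, 2, 3, 4}): φ is true.
For instance, at 1:
  At 1: q is true, \Diamond s \land q is true, so q \lor (\Diamond s \land q) is true.
    At 1: \Diamond s is true, q is true, so \Diamond s \land q is true.
      At 1: \Diamond s requires s at some successor in {2, 4}.
        s holds at 2, so \Diamond s is true at 1.
Satisfying worlds: {1, 2, 3, 4}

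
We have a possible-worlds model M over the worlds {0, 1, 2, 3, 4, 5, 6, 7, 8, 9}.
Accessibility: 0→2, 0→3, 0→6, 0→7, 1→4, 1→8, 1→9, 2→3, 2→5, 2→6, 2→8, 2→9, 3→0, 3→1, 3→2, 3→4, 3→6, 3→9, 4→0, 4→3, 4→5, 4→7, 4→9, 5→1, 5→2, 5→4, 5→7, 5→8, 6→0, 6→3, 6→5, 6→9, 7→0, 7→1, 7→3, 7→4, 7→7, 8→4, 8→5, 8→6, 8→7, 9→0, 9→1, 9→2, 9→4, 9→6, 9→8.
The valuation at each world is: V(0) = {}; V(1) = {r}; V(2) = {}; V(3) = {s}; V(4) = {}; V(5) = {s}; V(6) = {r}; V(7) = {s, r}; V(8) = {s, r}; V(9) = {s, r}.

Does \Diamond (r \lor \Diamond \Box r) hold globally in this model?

Let φ = \Diamond (r \lor \Diamond \Box r). Evaluate φ at each world:
  0 (successors {2, 3, 6, 7}): φ is true.
  1 (successors {4, 8, 9}): φ is true.
  2 (successors {3, 5, 6, 8, 9}): φ is true.
  3 (successors {0, 1, 2, 4, 6, 9}): φ is true.
  4 (successors {0, 3, 5, 7, 9}): φ is true.
  5 (successors {1, 2, 4, 7, 8}): φ is true.
  6 (successors {0, 3, 5, 9}): φ is true.
  7 (successors {0, 1, 3, 4, 7}): φ is true.
  8 (successors {4, 5, 6, 7}): φ is true.
  9 (successors {0, 1, 2, 4, 6, 8}): φ is true.
For instance, at 3:
  At 3: \Diamond (r \lor \Diamond \Box r) requires r \lor \Diamond \Box r at some successor in {0, 1, 2, 4, 6, 9}.
    r \lor \Diamond \Box r holds at 1, so \Diamond (r \lor \Diamond \Box r) is true at 3.
      At 1: r is true, \Diamond \Box r is false, so r \lor \Diamond \Box r is true.

Yes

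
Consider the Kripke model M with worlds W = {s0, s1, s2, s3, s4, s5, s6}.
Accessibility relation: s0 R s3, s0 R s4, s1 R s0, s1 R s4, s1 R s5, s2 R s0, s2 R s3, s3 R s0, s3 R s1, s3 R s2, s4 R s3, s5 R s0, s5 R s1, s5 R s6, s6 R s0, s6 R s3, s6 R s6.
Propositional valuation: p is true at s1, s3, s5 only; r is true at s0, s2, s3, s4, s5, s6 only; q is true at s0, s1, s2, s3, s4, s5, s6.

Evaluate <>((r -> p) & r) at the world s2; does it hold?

Recall that <>ψ holds at a world iff ψ holds at some accessible world.
At s2: <>((r -> p) & r) requires (r -> p) & r at some successor in {s0, s3}.
  (r -> p) & r holds at s3, so <>((r -> p) & r) is true at s2.

Yes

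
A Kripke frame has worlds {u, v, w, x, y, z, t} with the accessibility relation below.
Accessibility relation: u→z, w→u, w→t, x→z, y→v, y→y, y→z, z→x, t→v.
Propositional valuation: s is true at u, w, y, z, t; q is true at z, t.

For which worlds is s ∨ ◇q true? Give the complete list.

Let φ = s ∨ ◇q. Evaluate φ at each world:
  u (successors {z}): φ is true.
  v (successors ∅): φ is false.
  w (successors {u, t}): φ is true.
  x (successors {z}): φ is true.
  y (successors {v, y, z}): φ is true.
  z (successors {x}): φ is true.
  t (successors {v}): φ is true.
For instance, at y:
  At y: s is true, ◇q is true, so s ∨ ◇q is true.
    At y: ◇q requires q at some successor in {v, y, z}.
      q holds at z, so ◇q is true at y.
Satisfying worlds: {u, w, x, y, z, t}

u, w, x, y, z, t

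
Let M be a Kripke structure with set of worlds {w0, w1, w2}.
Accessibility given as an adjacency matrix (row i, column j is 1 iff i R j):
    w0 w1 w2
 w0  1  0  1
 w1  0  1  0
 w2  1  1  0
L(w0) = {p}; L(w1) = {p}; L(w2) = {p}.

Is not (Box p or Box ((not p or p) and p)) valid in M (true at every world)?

No

Let φ = not (Box p or Box ((not p or p) and p)). Evaluate φ at each world:
  w0 (successors {w0, w2}): φ is false.
  w1 (successors {w1}): φ is false.
  w2 (successors {w0, w1}): φ is false.
Detail at w0 (counterexample):
  At w0: Box p or Box ((not p or p) and p) is true, so not (Box p or Box ((not p or p) and p)) is false.
    At w0: Box p is true, Box ((not p or p) and p) is true, so Box p or Box ((not p or p) and p) is true.
      At w0: Box p requires p at every successor {w0, w2}.
        At w0: p is true.
        At w2: p is true.
      So Box p is true at w0.
      At w0: Box ((not p or p) and p) requires (not p or p) and p at every successor {w0, w2}.
        At w0: (not p or p) and p is true.
        At w2: (not p or p) and p is true.
      So Box ((not p or p) and p) is true at w0.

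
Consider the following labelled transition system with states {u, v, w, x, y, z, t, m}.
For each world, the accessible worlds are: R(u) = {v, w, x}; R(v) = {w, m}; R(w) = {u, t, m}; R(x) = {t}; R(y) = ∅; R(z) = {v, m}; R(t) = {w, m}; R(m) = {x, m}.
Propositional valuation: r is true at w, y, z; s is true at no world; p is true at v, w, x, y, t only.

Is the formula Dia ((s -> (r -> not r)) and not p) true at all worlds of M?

Let φ = Dia ((s -> (r -> not r)) and not p). Evaluate φ at each world:
  u (successors {v, w, x}): φ is false.
  v (successors {w, m}): φ is true.
  w (successors {u, t, m}): φ is true.
  x (successors {t}): φ is false.
  y (successors ∅): φ is false.
  z (successors {v, m}): φ is true.
  t (successors {w, m}): φ is true.
  m (successors {x, m}): φ is true.
Detail at u (counterexample):
  At u: Dia ((s -> (r -> not r)) and not p) requires (s -> (r -> not r)) and not p at some successor in {v, w, x}.
    At v: (s -> (r -> not r)) and not p is false.
    At w: (s -> (r -> not r)) and not p is false.
    At x: (s -> (r -> not r)) and not p is false.
  So Dia ((s -> (r -> not r)) and not p) is false at u.

No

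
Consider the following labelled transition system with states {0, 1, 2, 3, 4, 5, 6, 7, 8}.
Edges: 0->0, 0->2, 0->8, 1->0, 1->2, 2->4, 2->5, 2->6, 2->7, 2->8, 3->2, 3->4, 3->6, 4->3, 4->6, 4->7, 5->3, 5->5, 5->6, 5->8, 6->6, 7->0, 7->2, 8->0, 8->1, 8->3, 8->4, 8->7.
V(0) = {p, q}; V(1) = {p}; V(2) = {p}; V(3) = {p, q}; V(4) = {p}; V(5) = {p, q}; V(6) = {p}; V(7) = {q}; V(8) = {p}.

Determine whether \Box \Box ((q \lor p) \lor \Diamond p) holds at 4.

Recall that \Box ψ holds at a world iff ψ holds at every accessible world, and \Diamond ψ holds iff ψ holds at some accessible world.
At 4: \Box \Box ((q \lor p) \lor \Diamond p) requires \Box ((q \lor p) \lor \Diamond p) at every successor {3, 6, 7}.
    At 3: \Box ((q \lor p) \lor \Diamond p) requires (q \lor p) \lor \Diamond p at every successor {2, 4, 6}.
      At 2: (q \lor p) \lor \Diamond p is true.
      At 4: (q \lor p) \lor \Diamond p is true.
      At 6: (q \lor p) \lor \Diamond p is true.
    So \Box ((q \lor p) \lor \Diamond p) is true at 3.
    At 6: \Box ((q \lor p) \lor \Diamond p) requires (q \lor p) \lor \Diamond p at every successor {6}.
      At 6: (q \lor p) \lor \Diamond p is true.
    So \Box ((q \lor p) \lor \Diamond p) is true at 6.
    At 7: \Box ((q \lor p) \lor \Diamond p) requires (q \lor p) \lor \Diamond p at every successor {0, 2}.
      At 0: (q \lor p) \lor \Diamond p is true.
      At 2: (q \lor p) \lor \Diamond p is true.
    So \Box ((q \lor p) \lor \Diamond p) is true at 7.
So \Box \Box ((q \lor p) \lor \Diamond p) is true at 4.

Yes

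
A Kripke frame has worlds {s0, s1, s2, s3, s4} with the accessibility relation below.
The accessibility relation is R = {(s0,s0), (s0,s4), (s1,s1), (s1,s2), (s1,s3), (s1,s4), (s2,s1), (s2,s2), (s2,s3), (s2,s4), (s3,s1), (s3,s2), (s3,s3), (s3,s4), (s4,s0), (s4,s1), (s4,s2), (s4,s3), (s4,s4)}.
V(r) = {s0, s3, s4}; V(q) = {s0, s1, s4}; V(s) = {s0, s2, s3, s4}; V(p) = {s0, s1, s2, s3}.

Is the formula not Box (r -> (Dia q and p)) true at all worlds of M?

Yes

Let φ = not Box (r -> (Dia q and p)). Evaluate φ at each world:
  s0 (successors {s0, s4}): φ is true.
  s1 (successors {s1, s2, s3, s4}): φ is true.
  s2 (successors {s1, s2, s3, s4}): φ is true.
  s3 (successors {s1, s2, s3, s4}): φ is true.
  s4 (successors {s0, s1, s2, s3, s4}): φ is true.
For instance, at s4:
  At s4: Box (r -> (Dia q and p)) is false, so not Box (r -> (Dia q and p)) is true.
    At s4: Box (r -> (Dia q and p)) requires r -> (Dia q and p) at every successor {s0, s1, s2, s3, s4}.
      r -> (Dia q and p) fails at s4, so Box (r -> (Dia q and p)) is false at s4.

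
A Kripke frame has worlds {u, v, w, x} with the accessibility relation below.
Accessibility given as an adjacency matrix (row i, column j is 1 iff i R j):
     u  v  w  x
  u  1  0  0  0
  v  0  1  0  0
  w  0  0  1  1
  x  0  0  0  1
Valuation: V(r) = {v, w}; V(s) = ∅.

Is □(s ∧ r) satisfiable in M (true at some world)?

Let φ = □(s ∧ r). Evaluate φ at each world:
  u (successors {u}): φ is false.
  v (successors {v}): φ is false.
  w (successors {w, x}): φ is false.
  x (successors {x}): φ is false.
For instance, at x:
  At x: □(s ∧ r) requires s ∧ r at every successor {x}.
    s ∧ r fails at x, so □(s ∧ r) is false at x.

No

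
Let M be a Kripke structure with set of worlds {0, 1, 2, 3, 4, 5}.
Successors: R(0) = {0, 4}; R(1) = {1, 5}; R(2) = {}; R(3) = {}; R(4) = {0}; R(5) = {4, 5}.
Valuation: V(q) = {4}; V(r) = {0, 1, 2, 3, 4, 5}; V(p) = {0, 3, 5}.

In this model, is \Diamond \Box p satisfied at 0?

At 0: \Diamond \Box p requires \Box p at some successor in {0, 4}.
  \Box p holds at 4, so \Diamond \Box p is true at 0.
    At 4: \Box p requires p at every successor {0}.
      At 0: p is true.
    So \Box p is true at 4.

Yes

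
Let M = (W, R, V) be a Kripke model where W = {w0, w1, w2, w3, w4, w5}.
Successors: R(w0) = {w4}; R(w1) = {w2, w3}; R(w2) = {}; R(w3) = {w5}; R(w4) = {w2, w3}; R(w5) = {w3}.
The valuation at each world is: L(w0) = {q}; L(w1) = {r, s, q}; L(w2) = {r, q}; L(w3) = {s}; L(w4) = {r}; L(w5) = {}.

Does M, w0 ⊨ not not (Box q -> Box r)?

At w0: not (Box q -> Box r) is false, so not not (Box q -> Box r) is true.
  At w0: Box q -> Box r is true, so not (Box q -> Box r) is false.
    At w0: Box q is false, Box r is true, so Box q -> Box r is true.
      At w0: Box q requires q at every successor {w4}.
        q fails at w4, so Box q is false at w0.
      At w0: Box r requires r at every successor {w4}.
        At w4: r is true.
      So Box r is true at w0.

Yes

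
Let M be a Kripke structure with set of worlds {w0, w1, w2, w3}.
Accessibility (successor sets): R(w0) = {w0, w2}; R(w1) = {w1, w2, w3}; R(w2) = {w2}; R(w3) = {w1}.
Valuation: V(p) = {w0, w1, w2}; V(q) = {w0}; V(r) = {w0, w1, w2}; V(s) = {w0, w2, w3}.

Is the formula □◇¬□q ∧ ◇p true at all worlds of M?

Yes

Let φ = □◇¬□q ∧ ◇p. Evaluate φ at each world:
  w0 (successors {w0, w2}): φ is true.
  w1 (successors {w1, w2, w3}): φ is true.
  w2 (successors {w2}): φ is true.
  w3 (successors {w1}): φ is true.
For instance, at w3:
  At w3: □◇¬□q is true, ◇p is true, so □◇¬□q ∧ ◇p is true.
    At w3: □◇¬□q requires ◇¬□q at every successor {w1}.
      At w1: ◇¬□q is true.
    So □◇¬□q is true at w3.
    At w3: ◇p requires p at some successor in {w1}.
      p holds at w1, so ◇p is true at w3.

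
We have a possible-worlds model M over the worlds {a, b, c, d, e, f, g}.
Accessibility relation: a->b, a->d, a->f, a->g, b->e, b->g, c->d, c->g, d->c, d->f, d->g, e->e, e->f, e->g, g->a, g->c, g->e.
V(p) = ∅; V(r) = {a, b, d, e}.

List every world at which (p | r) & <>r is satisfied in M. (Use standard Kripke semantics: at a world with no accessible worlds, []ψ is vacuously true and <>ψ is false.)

a, b, e

Recall that <>ψ holds at a world iff ψ holds at some accessible world.
Let φ = (p | r) & <>r. Evaluate φ at each world:
  a (successors {b, d, f, g}): φ is true.
  b (successors {e, g}): φ is true.
  c (successors {d, g}): φ is false.
  d (successors {c, f, g}): φ is false.
  e (successors {e, f, g}): φ is true.
  f (successors ∅): φ is false.
  g (successors {a, c, e}): φ is false.
For instance, at e:
  At e: p | r is true, <>r is true, so (p | r) & <>r is true.
    At e: <>r requires r at some successor in {e, f, g}.
      r holds at e, so <>r is true at e.
Satisfying worlds: {a, b, e}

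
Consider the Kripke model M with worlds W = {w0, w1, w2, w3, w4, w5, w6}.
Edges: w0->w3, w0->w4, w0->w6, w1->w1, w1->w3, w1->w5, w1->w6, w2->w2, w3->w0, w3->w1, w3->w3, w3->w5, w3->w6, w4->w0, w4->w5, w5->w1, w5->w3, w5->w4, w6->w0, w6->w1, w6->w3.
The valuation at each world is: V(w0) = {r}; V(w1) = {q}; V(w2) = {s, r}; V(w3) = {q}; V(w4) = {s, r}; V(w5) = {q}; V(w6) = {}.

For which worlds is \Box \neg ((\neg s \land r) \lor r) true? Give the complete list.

w1

Recall that \Box ψ holds at a world iff ψ holds at every accessible world, and \Diamond ψ holds iff ψ holds at some accessible world.
Let φ = \Box \neg ((\neg s \land r) \lor r). Evaluate φ at each world:
  w0 (successors {w3, w4, w6}): φ is false.
  w1 (successors {w1, w3, w5, w6}): φ is true.
  w2 (successors {w2}): φ is false.
  w3 (successors {w0, w1, w3, w5, w6}): φ is false.
  w4 (successors {w0, w5}): φ is false.
  w5 (successors {w1, w3, w4}): φ is false.
  w6 (successors {w0, w1, w3}): φ is false.
For instance, at w1:
  At w1: \Box \neg ((\neg s \land r) \lor r) requires \neg ((\neg s \land r) \lor r) at every successor {w1, w3, w5, w6}.
    At w1: \neg ((\neg s \land r) \lor r) is true.
    At w3: \neg ((\neg s \land r) \lor r) is true.
    At w5: \neg ((\neg s \land r) \lor r) is true.
    At w6: \neg ((\neg s \land r) \lor r) is true.
  So \Box \neg ((\neg s \land r) \lor r) is true at w1.
Satisfying worlds: {w1}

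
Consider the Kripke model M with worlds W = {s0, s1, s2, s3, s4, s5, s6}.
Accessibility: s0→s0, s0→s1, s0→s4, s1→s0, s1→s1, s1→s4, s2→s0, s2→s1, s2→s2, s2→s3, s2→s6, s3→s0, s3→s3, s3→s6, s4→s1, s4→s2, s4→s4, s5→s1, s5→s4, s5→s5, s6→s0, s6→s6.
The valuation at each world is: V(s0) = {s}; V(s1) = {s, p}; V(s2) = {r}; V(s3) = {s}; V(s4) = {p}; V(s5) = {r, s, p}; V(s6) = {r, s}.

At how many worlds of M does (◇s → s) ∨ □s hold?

Let φ = (◇s → s) ∨ □s. Evaluate φ at each world:
  s0 (successors {s0, s1, s4}): φ is true.
  s1 (successors {s0, s1, s4}): φ is true.
  s2 (successors {s0, s1, s2, s3, s6}): φ is false.
  s3 (successors {s0, s3, s6}): φ is true.
  s4 (successors {s1, s2, s4}): φ is false.
  s5 (successors {s1, s4, s5}): φ is true.
  s6 (successors {s0, s6}): φ is true.
For instance, at s1:
  At s1: ◇s → s is true, □s is false, so (◇s → s) ∨ □s is true.
    At s1: ◇s is true, s is true, so ◇s → s is true.
      At s1: ◇s requires s at some successor in {s0, s1, s4}.
        s holds at s0, so ◇s is true at s1.
    At s1: □s requires s at every successor {s0, s1, s4}.
      s fails at s4, so □s is false at s1.
Satisfying worlds: {s0, s1, s3, s5, s6}

5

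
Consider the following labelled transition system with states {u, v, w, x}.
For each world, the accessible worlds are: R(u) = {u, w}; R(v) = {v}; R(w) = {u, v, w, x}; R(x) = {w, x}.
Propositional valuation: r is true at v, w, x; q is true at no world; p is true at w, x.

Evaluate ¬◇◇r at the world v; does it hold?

No

At v: ◇◇r is true, so ¬◇◇r is false.
  At v: ◇◇r requires ◇r at some successor in {v}.
    ◇r holds at v, so ◇◇r is true at v.
      At v: ◇r requires r at some successor in {v}.
        r holds at v, so ◇r is true at v.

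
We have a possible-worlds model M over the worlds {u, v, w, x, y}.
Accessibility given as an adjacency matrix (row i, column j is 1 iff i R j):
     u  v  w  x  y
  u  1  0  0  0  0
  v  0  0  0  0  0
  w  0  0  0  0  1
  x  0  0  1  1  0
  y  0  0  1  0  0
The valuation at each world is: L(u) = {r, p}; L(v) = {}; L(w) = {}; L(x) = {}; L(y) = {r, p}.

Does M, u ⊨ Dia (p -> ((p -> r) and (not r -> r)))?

Yes

At u: Dia (p -> ((p -> r) and (not r -> r))) requires p -> ((p -> r) and (not r -> r)) at some successor in {u}.
  p -> ((p -> r) and (not r -> r)) holds at u, so Dia (p -> ((p -> r) and (not r -> r))) is true at u.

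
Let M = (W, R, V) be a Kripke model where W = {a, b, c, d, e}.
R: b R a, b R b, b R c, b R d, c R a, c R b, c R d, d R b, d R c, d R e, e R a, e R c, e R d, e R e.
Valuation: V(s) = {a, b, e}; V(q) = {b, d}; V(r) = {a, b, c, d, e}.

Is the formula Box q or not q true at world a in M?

Yes

Recall that Box ψ holds at a world iff ψ holds at every accessible world, and Dia ψ holds iff ψ holds at some accessible world.
At a: Box q is true, not q is true, so Box q or not q is true.
  At a: no accessible worlds, so Box q holds vacuously.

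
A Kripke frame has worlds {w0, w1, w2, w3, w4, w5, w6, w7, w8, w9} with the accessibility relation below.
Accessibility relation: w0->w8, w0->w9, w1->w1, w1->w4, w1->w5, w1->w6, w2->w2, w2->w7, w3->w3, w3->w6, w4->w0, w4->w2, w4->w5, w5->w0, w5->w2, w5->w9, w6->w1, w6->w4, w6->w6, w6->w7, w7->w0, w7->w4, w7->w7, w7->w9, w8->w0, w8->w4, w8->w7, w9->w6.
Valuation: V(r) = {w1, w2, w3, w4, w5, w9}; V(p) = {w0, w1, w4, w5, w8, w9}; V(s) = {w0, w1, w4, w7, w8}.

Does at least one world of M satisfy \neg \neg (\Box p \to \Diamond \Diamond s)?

Yes

Let φ = \neg \neg (\Box p \to \Diamond \Diamond s). Evaluate φ at each world:
  w0 (successors {w8, w9}): φ is true.
  w1 (successors {w1, w4, w5, w6}): φ is true.
  w2 (successors {w2, w7}): φ is true.
  w3 (successors {w3, w6}): φ is true.
  w4 (successors {w0, w2, w5}): φ is true.
  w5 (successors {w0, w2, w9}): φ is true.
  w6 (successors {w1, w4, w6, w7}): φ is true.
  w7 (successors {w0, w4, w7, w9}): φ is true.
  w8 (successors {w0, w4, w7}): φ is true.
  w9 (successors {w6}): φ is true.
Detail at w0 (witness):
  At w0: \neg (\Box p \to \Diamond \Diamond s) is false, so \neg \neg (\Box p \to \Diamond \Diamond s) is true.
    At w0: \Box p \to \Diamond \Diamond s is true, so \neg (\Box p \to \Diamond \Diamond s) is false.
      At w0: \Box p is true, \Diamond \Diamond s is true, so \Box p \to \Diamond \Diamond s is true.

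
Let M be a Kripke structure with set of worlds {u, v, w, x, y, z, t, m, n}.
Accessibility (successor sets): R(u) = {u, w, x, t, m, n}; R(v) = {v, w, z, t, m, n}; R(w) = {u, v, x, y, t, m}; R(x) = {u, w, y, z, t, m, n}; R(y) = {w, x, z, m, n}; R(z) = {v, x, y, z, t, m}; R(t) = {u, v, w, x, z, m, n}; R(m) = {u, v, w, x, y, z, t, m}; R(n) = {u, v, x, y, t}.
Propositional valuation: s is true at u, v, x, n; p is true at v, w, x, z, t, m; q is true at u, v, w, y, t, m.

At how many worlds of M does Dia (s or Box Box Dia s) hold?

Let φ = Dia (s or Box Box Dia s). Evaluate φ at each world:
  u (successors {u, w, x, t, m, n}): φ is true.
  v (successors {v, w, z, t, m, n}): φ is true.
  w (successors {u, v, x, y, t, m}): φ is true.
  x (successors {u, w, y, z, t, m, n}): φ is true.
  y (successors {w, x, z, m, n}): φ is true.
  z (successors {v, x, y, z, t, m}): φ is true.
  t (successors {u, v, w, x, z, m, n}): φ is true.
  m (successors {u, v, w, x, y, z, t, m}): φ is true.
  n (successors {u, v, x, y, t}): φ is true.
For instance, at t:
  At t: Dia (s or Box Box Dia s) requires s or Box Box Dia s at some successor in {u, v, w, x, z, m, n}.
    s or Box Box Dia s holds at u, so Dia (s or Box Box Dia s) is true at t.
      At u: s is true, Box Box Dia s is true, so s or Box Box Dia s is true.
Satisfying worlds: {u, v, w, x, y, z, t, m, n}

9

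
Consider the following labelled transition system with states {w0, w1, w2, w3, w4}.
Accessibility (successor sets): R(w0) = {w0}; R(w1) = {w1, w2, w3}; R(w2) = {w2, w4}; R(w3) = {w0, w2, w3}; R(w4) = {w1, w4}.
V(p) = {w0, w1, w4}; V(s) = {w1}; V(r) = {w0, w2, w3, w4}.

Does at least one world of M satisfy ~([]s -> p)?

Let φ = ~([]s -> p). Evaluate φ at each world:
  w0 (successors {w0}): φ is false.
  w1 (successors {w1, w2, w3}): φ is false.
  w2 (successors {w2, w4}): φ is false.
  w3 (successors {w0, w2, w3}): φ is false.
  w4 (successors {w1, w4}): φ is false.
For instance, at w0:
  At w0: []s -> p is true, so ~([]s -> p) is false.
    At w0: []s is false, p is true, so []s -> p is true.
      At w0: []s requires s at every successor {w0}.
        s fails at w0, so []s is false at w0.

No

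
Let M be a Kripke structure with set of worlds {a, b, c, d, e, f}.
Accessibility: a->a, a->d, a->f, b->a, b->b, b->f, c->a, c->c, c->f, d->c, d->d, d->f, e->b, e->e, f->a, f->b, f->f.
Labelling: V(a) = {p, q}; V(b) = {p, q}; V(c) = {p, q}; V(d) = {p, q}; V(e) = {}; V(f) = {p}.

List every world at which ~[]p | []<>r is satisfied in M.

Let φ = ~[]p | []<>r. Evaluate φ at each world:
  a (successors {a, d, f}): φ is false.
  b (successors {a, b, f}): φ is false.
  c (successors {a, c, f}): φ is false.
  d (successors {c, d, f}): φ is false.
  e (successors {b, e}): φ is true.
  f (successors {a, b, f}): φ is false.
For instance, at f:
  At f: ~[]p is false, []<>r is false, so ~[]p | []<>r is false.
    At f: []p is true, so ~[]p is false.
      At f: []p requires p at every successor {a, b, f}.
        At a: p is true.
        At b: p is true.
        At f: p is true.
      So []p is true at f.
    At f: []<>r requires <>r at every successor {a, b, f}.
      <>r fails at a, so []<>r is false at f.
Satisfying worlds: {e}

e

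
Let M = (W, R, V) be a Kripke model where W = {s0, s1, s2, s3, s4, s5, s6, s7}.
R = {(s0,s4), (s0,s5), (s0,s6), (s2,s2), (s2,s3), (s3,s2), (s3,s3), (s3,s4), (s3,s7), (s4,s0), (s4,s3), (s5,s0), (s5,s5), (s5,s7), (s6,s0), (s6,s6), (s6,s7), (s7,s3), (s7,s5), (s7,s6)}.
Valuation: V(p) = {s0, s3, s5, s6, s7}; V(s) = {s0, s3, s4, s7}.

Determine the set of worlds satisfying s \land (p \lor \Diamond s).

Recall that \Diamond ψ holds at a world iff ψ holds at some accessible world.
Let φ = s \land (p \lor \Diamond s). Evaluate φ at each world:
  s0 (successors {s4, s5, s6}): φ is true.
  s1 (successors ∅): φ is false.
  s2 (successors {s2, s3}): φ is false.
  s3 (successors {s2, s3, s4, s7}): φ is true.
  s4 (successors {s0, s3}): φ is true.
  s5 (successors {s0, s5, s7}): φ is false.
  s6 (successors {s0, s6, s7}): φ is false.
  s7 (successors {s3, s5, s6}): φ is true.
For instance, at s2:
  At s2: s is false, p \lor \Diamond s is true, so s \land (p \lor \Diamond s) is false.
    At s2: p is false, \Diamond s is true, so p \lor \Diamond s is true.
      At s2: \Diamond s requires s at some successor in {s2, s3}.
        s holds at s3, so \Diamond s is true at s2.
Satisfying worlds: {s0, s3, s4, s7}

s0, s3, s4, s7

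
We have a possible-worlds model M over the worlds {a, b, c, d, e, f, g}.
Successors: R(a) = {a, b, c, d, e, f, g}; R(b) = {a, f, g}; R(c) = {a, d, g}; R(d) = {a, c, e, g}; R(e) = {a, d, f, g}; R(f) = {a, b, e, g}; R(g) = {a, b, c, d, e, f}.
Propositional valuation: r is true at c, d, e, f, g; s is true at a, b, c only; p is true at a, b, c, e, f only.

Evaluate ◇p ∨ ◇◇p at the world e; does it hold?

At e: ◇p is true, ◇◇p is true, so ◇p ∨ ◇◇p is true.
  At e: ◇p requires p at some successor in {a, d, f, g}.
    p holds at a, so ◇p is true at e.
  At e: ◇◇p requires ◇p at some successor in {a, d, f, g}.
    ◇p holds at a, so ◇◇p is true at e.
      At a: ◇p requires p at some successor in {a, b, c, d, e, f, g}.
        p holds at a, so ◇p is true at a.

Yes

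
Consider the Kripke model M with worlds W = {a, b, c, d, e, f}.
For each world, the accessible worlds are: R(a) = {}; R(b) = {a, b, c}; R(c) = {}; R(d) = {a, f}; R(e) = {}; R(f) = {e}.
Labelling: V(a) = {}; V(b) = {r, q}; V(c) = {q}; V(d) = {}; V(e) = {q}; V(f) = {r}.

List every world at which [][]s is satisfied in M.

a, c, e, f

Let φ = [][]s. Evaluate φ at each world:
  a (successors ∅): φ is true.
  b (successors {a, b, c}): φ is false.
  c (successors ∅): φ is true.
  d (successors {a, f}): φ is false.
  e (successors ∅): φ is true.
  f (successors {e}): φ is true.
For instance, at b:
  At b: [][]s requires []s at every successor {a, b, c}.
    []s fails at b, so [][]s is false at b.
      At b: []s requires s at every successor {a, b, c}.
        s fails at a, so []s is false at b.
Satisfying worlds: {a, c, e, f}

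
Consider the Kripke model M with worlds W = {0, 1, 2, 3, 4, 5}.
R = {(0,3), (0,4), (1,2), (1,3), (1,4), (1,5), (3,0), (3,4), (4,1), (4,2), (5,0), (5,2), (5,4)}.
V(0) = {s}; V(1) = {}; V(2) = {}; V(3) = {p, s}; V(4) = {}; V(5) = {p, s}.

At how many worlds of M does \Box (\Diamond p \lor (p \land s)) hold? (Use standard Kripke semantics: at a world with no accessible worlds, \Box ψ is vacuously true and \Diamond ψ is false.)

1

Recall that \Box ψ holds at a world iff ψ holds at every accessible world, and \Diamond ψ holds iff ψ holds at some accessible world.
Let φ = \Box (\Diamond p \lor (p \land s)). Evaluate φ at each world:
  0 (successors {3, 4}): φ is false.
  1 (successors {2, 3, 4, 5}): φ is false.
  2 (successors ∅): φ is true.
  3 (successors {0, 4}): φ is false.
  4 (successors {1, 2}): φ is false.
  5 (successors {0, 2, 4}): φ is false.
For instance, at 3:
  At 3: \Box (\Diamond p \lor (p \land s)) requires \Diamond p \lor (p \land s) at every successor {0, 4}.
    \Diamond p \lor (p \land s) fails at 4, so \Box (\Diamond p \lor (p \land s)) is false at 3.
      At 4: \Diamond p is false, p \land s is false, so \Diamond p \lor (p \land s) is false.
Satisfying worlds: {2}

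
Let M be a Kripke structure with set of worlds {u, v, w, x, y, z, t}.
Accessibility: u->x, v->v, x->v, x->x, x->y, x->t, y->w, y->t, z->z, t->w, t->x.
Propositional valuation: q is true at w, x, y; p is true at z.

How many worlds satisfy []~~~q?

Let φ = []~~~q. Evaluate φ at each world:
  u (successors {x}): φ is false.
  v (successors {v}): φ is true.
  w (successors ∅): φ is true.
  x (successors {v, x, y, t}): φ is false.
  y (successors {w, t}): φ is false.
  z (successors {z}): φ is true.
  t (successors {w, x}): φ is false.
For instance, at t:
  At t: []~~~q requires ~~~q at every successor {w, x}.
    ~~~q fails at w, so []~~~q is false at t.
Satisfying worlds: {v, w, z}

3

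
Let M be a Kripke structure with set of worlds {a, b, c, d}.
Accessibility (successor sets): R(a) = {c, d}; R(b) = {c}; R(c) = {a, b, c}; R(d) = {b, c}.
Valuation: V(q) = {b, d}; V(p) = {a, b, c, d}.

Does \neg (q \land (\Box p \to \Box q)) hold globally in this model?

Recall that \Box ψ holds at a world iff ψ holds at every accessible world, and \Diamond ψ holds iff ψ holds at some accessible world.
Let φ = \neg (q \land (\Box p \to \Box q)). Evaluate φ at each world:
  a (successors {c, d}): φ is true.
  b (successors {c}): φ is true.
  c (successors {a, b, c}): φ is true.
  d (successors {b, c}): φ is true.
For instance, at c:
  At c: q \land (\Box p \to \Box q) is false, so \neg (q \land (\Box p \to \Box q)) is true.
    At c: q is false, \Box p \to \Box q is false, so q \land (\Box p \to \Box q) is false.
      At c: \Box p is true, \Box q is false, so \Box p \to \Box q is false.

Yes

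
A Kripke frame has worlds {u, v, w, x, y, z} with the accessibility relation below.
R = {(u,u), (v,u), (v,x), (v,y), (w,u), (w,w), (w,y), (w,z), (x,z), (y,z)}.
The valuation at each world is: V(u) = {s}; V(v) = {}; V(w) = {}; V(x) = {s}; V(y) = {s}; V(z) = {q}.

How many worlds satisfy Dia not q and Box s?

Let φ = Dia not q and Box s. Evaluate φ at each world:
  u (successors {u}): φ is true.
  v (successors {u, x, y}): φ is true.
  w (successors {u, w, y, z}): φ is false.
  x (successors {z}): φ is false.
  y (successors {z}): φ is false.
  z (successors ∅): φ is false.
For instance, at u:
  At u: Dia not q is true, Box s is true, so Dia not q and Box s is true.
    At u: Dia not q requires not q at some successor in {u}.
      not q holds at u, so Dia not q is true at u.
    At u: Box s requires s at every successor {u}.
      At u: s is true.
    So Box s is true at u.
Satisfying worlds: {u, v}

2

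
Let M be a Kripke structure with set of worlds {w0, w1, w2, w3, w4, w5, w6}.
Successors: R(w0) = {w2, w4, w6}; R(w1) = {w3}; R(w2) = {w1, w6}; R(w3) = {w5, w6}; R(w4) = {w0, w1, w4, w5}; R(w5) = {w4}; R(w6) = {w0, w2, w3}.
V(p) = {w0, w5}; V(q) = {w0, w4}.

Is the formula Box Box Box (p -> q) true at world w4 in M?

No

Recall that Box ψ holds at a world iff ψ holds at every accessible world, and Dia ψ holds iff ψ holds at some accessible world.
At w4: Box Box Box (p -> q) requires Box Box (p -> q) at every successor {w0, w1, w4, w5}.
  Box Box (p -> q) fails at w0, so Box Box Box (p -> q) is false at w4.
    At w0: Box Box (p -> q) requires Box (p -> q) at every successor {w2, w4, w6}.
      Box (p -> q) fails at w4, so Box Box (p -> q) is false at w0.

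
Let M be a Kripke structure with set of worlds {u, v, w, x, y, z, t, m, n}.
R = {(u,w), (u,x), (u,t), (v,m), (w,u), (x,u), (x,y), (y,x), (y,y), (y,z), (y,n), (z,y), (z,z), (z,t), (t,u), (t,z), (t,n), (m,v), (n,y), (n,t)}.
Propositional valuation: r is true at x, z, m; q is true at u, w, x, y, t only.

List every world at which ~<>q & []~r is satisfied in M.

Let φ = ~<>q & []~r. Evaluate φ at each world:
  u (successors {w, x, t}): φ is false.
  v (successors {m}): φ is false.
  w (successors {u}): φ is false.
  x (successors {u, y}): φ is false.
  y (successors {x, y, z, n}): φ is false.
  z (successors {y, z, t}): φ is false.
  t (successors {u, z, n}): φ is false.
  m (successors {v}): φ is true.
  n (successors {y, t}): φ is false.
For instance, at n:
  At n: ~<>q is false, []~r is true, so ~<>q & []~r is false.
    At n: <>q is true, so ~<>q is false.
      At n: <>q requires q at some successor in {y, t}.
        q holds at y, so <>q is true at n.
    At n: []~r requires ~r at every successor {y, t}.
      At y: ~r is true.
      At t: ~r is true.
    So []~r is true at n.
Satisfying worlds: {m}

m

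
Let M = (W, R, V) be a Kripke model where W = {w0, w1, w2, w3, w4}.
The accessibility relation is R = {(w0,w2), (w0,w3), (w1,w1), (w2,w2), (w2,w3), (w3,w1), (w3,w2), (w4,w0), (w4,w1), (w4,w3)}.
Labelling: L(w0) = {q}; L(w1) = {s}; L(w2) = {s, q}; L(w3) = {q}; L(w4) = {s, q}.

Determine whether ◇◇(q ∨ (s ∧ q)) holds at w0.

At w0: ◇◇(q ∨ (s ∧ q)) requires ◇(q ∨ (s ∧ q)) at some successor in {w2, w3}.
  ◇(q ∨ (s ∧ q)) holds at w2, so ◇◇(q ∨ (s ∧ q)) is true at w0.
    At w2: ◇(q ∨ (s ∧ q)) requires q ∨ (s ∧ q) at some successor in {w2, w3}.
      q ∨ (s ∧ q) holds at w2, so ◇(q ∨ (s ∧ q)) is true at w2.

Yes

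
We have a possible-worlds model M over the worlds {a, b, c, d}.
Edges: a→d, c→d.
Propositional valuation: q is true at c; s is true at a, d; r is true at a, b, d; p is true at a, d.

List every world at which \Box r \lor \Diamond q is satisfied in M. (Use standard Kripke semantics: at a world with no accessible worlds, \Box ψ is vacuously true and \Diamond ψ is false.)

Let φ = \Box r \lor \Diamond q. Evaluate φ at each world:
  a (successors {d}): φ is true.
  b (successors ∅): φ is true.
  c (successors {d}): φ is true.
  d (successors ∅): φ is true.
For instance, at c:
  At c: \Box r is true, \Diamond q is false, so \Box r \lor \Diamond q is true.
    At c: \Box r requires r at every successor {d}.
      At d: r is true.
    So \Box r is true at c.
    At c: \Diamond q requires q at some successor in {d}.
      At d: q is false.
    So \Diamond q is false at c.
Satisfying worlds: {a, b, c, d}

a, b, c, d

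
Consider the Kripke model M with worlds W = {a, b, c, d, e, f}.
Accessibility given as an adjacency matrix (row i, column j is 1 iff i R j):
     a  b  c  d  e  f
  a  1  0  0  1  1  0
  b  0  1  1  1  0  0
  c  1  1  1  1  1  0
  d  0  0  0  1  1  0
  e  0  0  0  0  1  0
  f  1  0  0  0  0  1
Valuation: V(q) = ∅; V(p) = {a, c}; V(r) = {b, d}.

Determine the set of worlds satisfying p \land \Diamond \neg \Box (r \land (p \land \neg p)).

a, c

Let φ = p \land \Diamond \neg \Box (r \land (p \land \neg p)). Evaluate φ at each world:
  a (successors {a, d, e}): φ is true.
  b (successors {b, c, d}): φ is false.
  c (successors {a, b, c, d, e}): φ is true.
  d (successors {d, e}): φ is false.
  e (successors {e}): φ is false.
  f (successors {a, f}): φ is false.
For instance, at c:
  At c: p is true, \Diamond \neg \Box (r \land (p \land \neg p)) is true, so p \land \Diamond \neg \Box (r \land (p \land \neg p)) is true.
    At c: \Diamond \neg \Box (r \land (p \land \neg p)) requires \neg \Box (r \land (p \land \neg p)) at some successor in {a, b, c, d, e}.
      \neg \Box (r \land (p \land \neg p)) holds at a, so \Diamond \neg \Box (r \land (p \land \neg p)) is true at c.
Satisfying worlds: {a, c}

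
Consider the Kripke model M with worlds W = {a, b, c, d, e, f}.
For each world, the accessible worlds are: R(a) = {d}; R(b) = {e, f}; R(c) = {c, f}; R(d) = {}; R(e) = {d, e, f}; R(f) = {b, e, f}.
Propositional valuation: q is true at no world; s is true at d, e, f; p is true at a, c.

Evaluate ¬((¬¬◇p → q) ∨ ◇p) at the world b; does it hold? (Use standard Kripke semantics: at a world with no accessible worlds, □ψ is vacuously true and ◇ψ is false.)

Recall that ◇ψ holds at a world iff ψ holds at some accessible world.
At b: (¬¬◇p → q) ∨ ◇p is true, so ¬((¬¬◇p → q) ∨ ◇p) is false.
  At b: ¬¬◇p → q is true, ◇p is false, so (¬¬◇p → q) ∨ ◇p is true.
    At b: ¬¬◇p is false, q is false, so ¬¬◇p → q is true.
      At b: ¬◇p is true, so ¬¬◇p is false.
    At b: ◇p requires p at some successor in {e, f}.
      At e: p is false.
      At f: p is false.
    So ◇p is false at b.

No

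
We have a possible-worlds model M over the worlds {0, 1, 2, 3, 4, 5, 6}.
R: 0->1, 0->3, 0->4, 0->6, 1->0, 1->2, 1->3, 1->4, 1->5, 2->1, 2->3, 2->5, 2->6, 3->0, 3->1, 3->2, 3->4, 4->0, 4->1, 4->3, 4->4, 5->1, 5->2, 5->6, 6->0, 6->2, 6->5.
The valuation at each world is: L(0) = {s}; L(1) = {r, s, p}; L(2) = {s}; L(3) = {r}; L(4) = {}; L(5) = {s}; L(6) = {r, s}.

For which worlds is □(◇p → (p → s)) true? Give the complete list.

Let φ = □(◇p → (p → s)). Evaluate φ at each world:
  0 (successors {1, 3, 4, 6}): φ is true.
  1 (successors {0, 2, 3, 4, 5}): φ is true.
  2 (successors {1, 3, 5, 6}): φ is true.
  3 (successors {0, 1, 2, 4}): φ is true.
  4 (successors {0, 1, 3, 4}): φ is true.
  5 (successors {1, 2, 6}): φ is true.
  6 (successors {0, 2, 5}): φ is true.
For instance, at 2:
  At 2: □(◇p → (p → s)) requires ◇p → (p → s) at every successor {1, 3, 5, 6}.
    At 1: ◇p → (p → s) is true.
    At 3: ◇p → (p → s) is true.
    At 5: ◇p → (p → s) is true.
    At 6: ◇p → (p → s) is true.
  So □(◇p → (p → s)) is true at 2.
Satisfying worlds: {0, 1, 2, 3, 4, 5, 6}

0, 1, 2, 3, 4, 5, 6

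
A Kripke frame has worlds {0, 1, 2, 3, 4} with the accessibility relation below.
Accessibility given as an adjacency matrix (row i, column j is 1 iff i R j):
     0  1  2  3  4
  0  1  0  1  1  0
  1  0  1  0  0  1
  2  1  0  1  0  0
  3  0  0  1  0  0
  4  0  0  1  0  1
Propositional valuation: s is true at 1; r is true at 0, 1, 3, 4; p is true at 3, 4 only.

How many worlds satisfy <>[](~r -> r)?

1

Recall that []ψ holds at a world iff ψ holds at every accessible world, and <>ψ holds iff ψ holds at some accessible world.
Let φ = <>[](~r -> r). Evaluate φ at each world:
  0 (successors {0, 2, 3}): φ is false.
  1 (successors {1, 4}): φ is true.
  2 (successors {0, 2}): φ is false.
  3 (successors {2}): φ is false.
  4 (successors {2, 4}): φ is false.
For instance, at 1:
  At 1: <>[](~r -> r) requires [](~r -> r) at some successor in {1, 4}.
    [](~r -> r) holds at 1, so <>[](~r -> r) is true at 1.
      At 1: [](~r -> r) requires ~r -> r at every successor {1, 4}.
        At 1: ~r -> r is true.
        At 4: ~r -> r is true.
      So [](~r -> r) is true at 1.
Satisfying worlds: {1}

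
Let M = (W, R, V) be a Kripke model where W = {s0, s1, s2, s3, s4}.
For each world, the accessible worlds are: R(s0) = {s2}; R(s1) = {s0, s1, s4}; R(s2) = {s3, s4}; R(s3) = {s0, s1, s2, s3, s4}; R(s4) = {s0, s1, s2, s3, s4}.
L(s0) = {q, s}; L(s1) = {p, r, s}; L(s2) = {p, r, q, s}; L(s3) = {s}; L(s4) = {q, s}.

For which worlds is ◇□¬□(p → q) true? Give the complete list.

Recall that □ψ holds at a world iff ψ holds at every accessible world, and ◇ψ holds iff ψ holds at some accessible world.
Let φ = ◇□¬□(p → q). Evaluate φ at each world:
  s0 (successors {s2}): φ is true.
  s1 (successors {s0, s1, s4}): φ is false.
  s2 (successors {s3, s4}): φ is false.
  s3 (successors {s0, s1, s2, s3, s4}): φ is true.
  s4 (successors {s0, s1, s2, s3, s4}): φ is true.
For instance, at s2:
  At s2: ◇□¬□(p → q) requires □¬□(p → q) at some successor in {s3, s4}.
    At s3: □¬□(p → q) is false.
    At s4: □¬□(p → q) is false.
  So ◇□¬□(p → q) is false at s2.
Satisfying worlds: {s0, s3, s4}

s0, s3, s4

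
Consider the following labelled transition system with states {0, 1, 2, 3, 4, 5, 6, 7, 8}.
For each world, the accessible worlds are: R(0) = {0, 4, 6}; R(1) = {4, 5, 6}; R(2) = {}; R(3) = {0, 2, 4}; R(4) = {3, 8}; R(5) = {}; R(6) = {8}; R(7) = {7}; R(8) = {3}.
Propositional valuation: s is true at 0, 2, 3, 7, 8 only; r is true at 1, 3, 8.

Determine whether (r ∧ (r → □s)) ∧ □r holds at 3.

At 3: r ∧ (r → □s) is false, □r is false, so (r ∧ (r → □s)) ∧ □r is false.
  At 3: r is true, r → □s is false, so r ∧ (r → □s) is false.
    At 3: r is true, □s is false, so r → □s is false.
      At 3: □s requires s at every successor {0, 2, 4}.
        s fails at 4, so □s is false at 3.
  At 3: □r requires r at every successor {0, 2, 4}.
    r fails at 0, so □r is false at 3.

No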